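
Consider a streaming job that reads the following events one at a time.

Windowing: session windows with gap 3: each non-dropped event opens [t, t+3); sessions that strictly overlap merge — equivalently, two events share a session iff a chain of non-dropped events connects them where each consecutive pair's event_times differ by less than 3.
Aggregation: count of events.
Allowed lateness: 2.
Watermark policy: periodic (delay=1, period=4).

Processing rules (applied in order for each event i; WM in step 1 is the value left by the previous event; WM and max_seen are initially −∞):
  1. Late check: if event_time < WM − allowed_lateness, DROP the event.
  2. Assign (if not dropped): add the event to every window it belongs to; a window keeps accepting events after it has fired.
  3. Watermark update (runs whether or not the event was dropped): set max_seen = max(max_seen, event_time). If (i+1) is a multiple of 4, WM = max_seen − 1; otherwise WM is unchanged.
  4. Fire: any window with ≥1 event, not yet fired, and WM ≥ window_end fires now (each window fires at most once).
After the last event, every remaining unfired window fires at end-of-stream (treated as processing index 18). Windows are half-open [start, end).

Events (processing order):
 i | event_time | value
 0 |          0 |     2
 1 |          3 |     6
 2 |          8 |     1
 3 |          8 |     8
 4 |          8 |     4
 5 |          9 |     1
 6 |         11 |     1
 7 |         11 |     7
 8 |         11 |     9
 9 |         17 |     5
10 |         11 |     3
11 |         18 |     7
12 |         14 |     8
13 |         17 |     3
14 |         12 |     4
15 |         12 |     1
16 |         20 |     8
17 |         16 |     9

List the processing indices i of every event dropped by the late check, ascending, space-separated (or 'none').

i=0 t=0 v=2: → [0,3); WM=−∞
i=1 t=3 v=6: → [3,6); WM=−∞
i=2 t=8 v=1: → [8,11); WM=−∞
i=3 t=8 v=8: → [8,11); WM=7
i=4 t=8 v=4: → [8,11); WM=7
i=5 t=9 v=1: → [8,12); WM=7
i=6 t=11 v=1: → [8,14); WM=7
i=7 t=11 v=7: → [8,14); WM=10
i=8 t=11 v=9: → [8,14); WM=10
i=9 t=17 v=5: → [17,20); WM=10
i=10 t=11 v=3: → [8,14); WM=10
i=11 t=18 v=7: → [17,21); WM=17
i=12 t=14 v=8: DROP (t<17-2); WM=17
i=13 t=17 v=3: → [17,21); WM=17
i=14 t=12 v=4: DROP (t<17-2); WM=17
i=15 t=12 v=1: DROP (t<17-2); WM=17
i=16 t=20 v=8: → [17,23); WM=17
i=17 t=16 v=9: → [16,23); WM=17

12 14 15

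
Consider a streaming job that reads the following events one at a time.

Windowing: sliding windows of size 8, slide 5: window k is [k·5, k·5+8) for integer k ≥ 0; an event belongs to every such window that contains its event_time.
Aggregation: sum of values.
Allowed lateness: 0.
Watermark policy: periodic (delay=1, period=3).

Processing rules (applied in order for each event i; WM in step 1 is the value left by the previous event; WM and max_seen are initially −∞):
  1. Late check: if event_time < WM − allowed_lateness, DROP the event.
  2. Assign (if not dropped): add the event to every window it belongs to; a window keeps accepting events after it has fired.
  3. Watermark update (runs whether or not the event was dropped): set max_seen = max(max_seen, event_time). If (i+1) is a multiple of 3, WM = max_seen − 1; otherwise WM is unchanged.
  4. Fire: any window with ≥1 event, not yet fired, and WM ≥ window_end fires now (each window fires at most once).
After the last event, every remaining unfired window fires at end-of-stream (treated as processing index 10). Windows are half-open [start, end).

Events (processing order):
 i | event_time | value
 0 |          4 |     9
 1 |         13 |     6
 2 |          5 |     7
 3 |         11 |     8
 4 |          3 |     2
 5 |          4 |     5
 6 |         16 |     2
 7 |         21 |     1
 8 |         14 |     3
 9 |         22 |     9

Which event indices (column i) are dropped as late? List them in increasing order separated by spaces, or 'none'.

3 4 5

i=0 t=4 v=9: → [0,8); WM=−∞
i=1 t=13 v=6: → [10,18); WM=−∞
i=2 t=5 v=7: → [5,13),[0,8); WM=12; [0,8) fires=16
i=3 t=11 v=8: DROP (t<12-0); WM=12
i=4 t=3 v=2: DROP (t<12-0); WM=12
i=5 t=4 v=5: DROP (t<12-0); WM=12
i=6 t=16 v=2: → [15,23),[10,18); WM=12
i=7 t=21 v=1: → [20,28),[15,23); WM=12
i=8 t=14 v=3: → [10,18); WM=20; [5,13) fires=7 [10,18) fires=11
i=9 t=22 v=9: → [20,28),[15,23); WM=20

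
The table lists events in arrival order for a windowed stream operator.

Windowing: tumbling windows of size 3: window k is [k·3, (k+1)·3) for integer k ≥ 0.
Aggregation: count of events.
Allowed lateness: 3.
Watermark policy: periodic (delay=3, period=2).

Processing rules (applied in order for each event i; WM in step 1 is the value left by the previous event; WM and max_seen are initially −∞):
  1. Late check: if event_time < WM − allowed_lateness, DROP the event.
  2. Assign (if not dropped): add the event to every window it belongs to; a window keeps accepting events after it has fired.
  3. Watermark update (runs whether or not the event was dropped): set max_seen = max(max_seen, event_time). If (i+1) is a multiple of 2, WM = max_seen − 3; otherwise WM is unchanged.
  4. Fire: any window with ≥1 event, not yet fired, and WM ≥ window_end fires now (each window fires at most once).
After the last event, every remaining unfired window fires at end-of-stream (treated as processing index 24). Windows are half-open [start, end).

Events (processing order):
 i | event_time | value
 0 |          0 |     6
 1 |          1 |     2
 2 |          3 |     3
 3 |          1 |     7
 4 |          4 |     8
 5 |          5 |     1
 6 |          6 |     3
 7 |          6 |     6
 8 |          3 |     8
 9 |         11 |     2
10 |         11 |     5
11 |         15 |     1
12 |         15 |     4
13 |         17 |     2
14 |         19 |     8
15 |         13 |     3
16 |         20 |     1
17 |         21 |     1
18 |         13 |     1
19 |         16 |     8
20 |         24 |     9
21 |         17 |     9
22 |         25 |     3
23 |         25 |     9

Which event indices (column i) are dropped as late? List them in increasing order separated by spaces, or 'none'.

18

i=0 t=0 v=6: → [0,3); WM=−∞
i=1 t=1 v=2: → [0,3); WM=-2
i=2 t=3 v=3: → [3,6); WM=-2
i=3 t=1 v=7: → [0,3); WM=0
i=4 t=4 v=8: → [3,6); WM=0
i=5 t=5 v=1: → [3,6); WM=2
i=6 t=6 v=3: → [6,9); WM=2
i=7 t=6 v=6: → [6,9); WM=3; [0,3) fires=3
i=8 t=3 v=8: → [3,6); WM=3
i=9 t=11 v=2: → [9,12); WM=8; [3,6) fires=4
i=10 t=11 v=5: → [9,12); WM=8
i=11 t=15 v=1: → [15,18); WM=12; [6,9) fires=2 [9,12) fires=2
i=12 t=15 v=4: → [15,18); WM=12
i=13 t=17 v=2: → [15,18); WM=14
i=14 t=19 v=8: → [18,21); WM=14
i=15 t=13 v=3: → [12,15); WM=16; [12,15) fires=1
i=16 t=20 v=1: → [18,21); WM=16
i=17 t=21 v=1: → [21,24); WM=18; [15,18) fires=3
i=18 t=13 v=1: DROP (t<18-3); WM=18
i=19 t=16 v=8: → [15,18); WM=18
i=20 t=24 v=9: → [24,27); WM=18
i=21 t=17 v=9: → [15,18); WM=21; [18,21) fires=2
i=22 t=25 v=3: → [24,27); WM=21
i=23 t=25 v=9: → [24,27); WM=22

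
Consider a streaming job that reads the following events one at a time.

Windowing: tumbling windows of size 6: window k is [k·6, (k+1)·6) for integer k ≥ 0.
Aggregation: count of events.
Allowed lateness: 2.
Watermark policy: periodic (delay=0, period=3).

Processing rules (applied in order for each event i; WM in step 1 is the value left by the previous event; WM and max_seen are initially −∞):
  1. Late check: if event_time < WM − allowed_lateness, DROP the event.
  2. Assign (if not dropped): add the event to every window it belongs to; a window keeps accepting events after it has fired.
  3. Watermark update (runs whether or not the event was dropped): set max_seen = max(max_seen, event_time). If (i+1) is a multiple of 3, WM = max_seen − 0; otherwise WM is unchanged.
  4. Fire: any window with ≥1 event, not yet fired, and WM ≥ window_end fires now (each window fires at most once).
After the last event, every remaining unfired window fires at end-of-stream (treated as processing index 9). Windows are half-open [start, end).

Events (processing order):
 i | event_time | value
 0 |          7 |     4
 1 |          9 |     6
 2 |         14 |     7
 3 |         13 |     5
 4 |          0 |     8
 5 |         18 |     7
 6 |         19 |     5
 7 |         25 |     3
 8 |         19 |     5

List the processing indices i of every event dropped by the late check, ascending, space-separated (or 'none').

i=0 t=7 v=4: → [6,12); WM=−∞
i=1 t=9 v=6: → [6,12); WM=−∞
i=2 t=14 v=7: → [12,18); WM=14; [6,12) fires=2
i=3 t=13 v=5: → [12,18); WM=14
i=4 t=0 v=8: DROP (t<14-2); WM=14
i=5 t=18 v=7: → [18,24); WM=18; [12,18) fires=2
i=6 t=19 v=5: → [18,24); WM=18
i=7 t=25 v=3: → [24,30); WM=18
i=8 t=19 v=5: → [18,24); WM=25; [18,24) fires=3

4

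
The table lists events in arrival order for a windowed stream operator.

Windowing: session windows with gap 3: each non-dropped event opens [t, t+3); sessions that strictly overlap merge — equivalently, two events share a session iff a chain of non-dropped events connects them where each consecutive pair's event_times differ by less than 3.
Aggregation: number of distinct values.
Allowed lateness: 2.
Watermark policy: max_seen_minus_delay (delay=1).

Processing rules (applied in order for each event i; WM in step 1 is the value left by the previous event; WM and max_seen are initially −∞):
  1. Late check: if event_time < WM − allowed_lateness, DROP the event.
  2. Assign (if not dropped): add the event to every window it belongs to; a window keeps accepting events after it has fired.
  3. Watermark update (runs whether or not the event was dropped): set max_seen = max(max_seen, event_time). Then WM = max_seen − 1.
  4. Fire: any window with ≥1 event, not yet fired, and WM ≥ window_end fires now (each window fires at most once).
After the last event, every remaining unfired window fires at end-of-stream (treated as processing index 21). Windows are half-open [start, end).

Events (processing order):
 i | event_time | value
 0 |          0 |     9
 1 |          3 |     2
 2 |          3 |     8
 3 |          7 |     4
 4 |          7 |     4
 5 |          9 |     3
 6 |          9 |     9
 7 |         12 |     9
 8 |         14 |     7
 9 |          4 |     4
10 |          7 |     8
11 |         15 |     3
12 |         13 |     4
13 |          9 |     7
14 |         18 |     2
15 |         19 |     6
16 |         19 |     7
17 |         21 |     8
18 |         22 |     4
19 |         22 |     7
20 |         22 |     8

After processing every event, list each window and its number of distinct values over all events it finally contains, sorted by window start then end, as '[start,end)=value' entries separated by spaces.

i=0 t=0 v=9: → [0,3); WM=-1
i=1 t=3 v=2: → [3,6); WM=2
i=2 t=3 v=8: → [3,6); WM=2
i=3 t=7 v=4: → [7,10); WM=6
i=4 t=7 v=4: → [7,10); WM=6
i=5 t=9 v=3: → [7,12); WM=8
i=6 t=9 v=9: → [7,12); WM=8
i=7 t=12 v=9: → [12,15); WM=11
i=8 t=14 v=7: → [12,17); WM=13
i=9 t=4 v=4: DROP (t<13-2); WM=13
i=10 t=7 v=8: DROP (t<13-2); WM=13
i=11 t=15 v=3: → [12,18); WM=14
i=12 t=13 v=4: → [12,18); WM=14
i=13 t=9 v=7: DROP (t<14-2); WM=14
i=14 t=18 v=2: → [18,21); WM=17
i=15 t=19 v=6: → [18,22); WM=18
i=16 t=19 v=7: → [18,22); WM=18
i=17 t=21 v=8: → [18,24); WM=20
i=18 t=22 v=4: → [18,25); WM=21
i=19 t=22 v=7: → [18,25); WM=21
i=20 t=22 v=8: → [18,25); WM=21

[0,3)=1 [3,6)=2 [7,12)=3 [12,18)=4 [18,25)=5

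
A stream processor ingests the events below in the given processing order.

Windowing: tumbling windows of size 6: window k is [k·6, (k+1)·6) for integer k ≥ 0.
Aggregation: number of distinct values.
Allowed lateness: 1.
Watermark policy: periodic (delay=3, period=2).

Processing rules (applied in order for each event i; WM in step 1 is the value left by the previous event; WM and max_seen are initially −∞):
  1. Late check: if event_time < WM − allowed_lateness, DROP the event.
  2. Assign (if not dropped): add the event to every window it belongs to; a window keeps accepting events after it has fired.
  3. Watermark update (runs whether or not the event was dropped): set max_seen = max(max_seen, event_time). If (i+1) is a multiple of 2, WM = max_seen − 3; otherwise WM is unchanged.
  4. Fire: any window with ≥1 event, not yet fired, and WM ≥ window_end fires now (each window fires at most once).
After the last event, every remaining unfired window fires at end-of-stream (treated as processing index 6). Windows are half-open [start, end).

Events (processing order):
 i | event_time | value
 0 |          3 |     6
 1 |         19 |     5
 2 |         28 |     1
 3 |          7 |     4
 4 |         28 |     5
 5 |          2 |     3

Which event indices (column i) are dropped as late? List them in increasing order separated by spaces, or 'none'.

i=0 t=3 v=6: → [0,6); WM=−∞
i=1 t=19 v=5: → [18,24); WM=16; [0,6) fires=1
i=2 t=28 v=1: → [24,30); WM=16
i=3 t=7 v=4: DROP (t<16-1); WM=25; [18,24) fires=1
i=4 t=28 v=5: → [24,30); WM=25
i=5 t=2 v=3: DROP (t<25-1); WM=25

3 5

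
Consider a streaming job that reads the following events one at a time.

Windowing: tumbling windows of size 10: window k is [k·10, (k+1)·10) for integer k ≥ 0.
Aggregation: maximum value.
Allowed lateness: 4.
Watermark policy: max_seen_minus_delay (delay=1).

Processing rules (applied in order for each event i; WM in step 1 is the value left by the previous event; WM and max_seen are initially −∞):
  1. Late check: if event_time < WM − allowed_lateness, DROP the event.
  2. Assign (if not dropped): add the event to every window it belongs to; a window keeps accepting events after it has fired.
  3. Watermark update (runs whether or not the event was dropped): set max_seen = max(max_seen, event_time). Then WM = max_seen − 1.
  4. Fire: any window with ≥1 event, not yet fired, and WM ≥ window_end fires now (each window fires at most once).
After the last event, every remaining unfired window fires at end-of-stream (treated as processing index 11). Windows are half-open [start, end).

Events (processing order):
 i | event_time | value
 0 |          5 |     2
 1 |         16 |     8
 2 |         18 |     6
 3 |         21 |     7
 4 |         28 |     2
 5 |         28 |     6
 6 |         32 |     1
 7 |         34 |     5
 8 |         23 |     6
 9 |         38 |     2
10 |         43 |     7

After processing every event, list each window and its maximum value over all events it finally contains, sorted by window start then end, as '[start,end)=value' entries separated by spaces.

i=0 t=5 v=2: → [0,10); WM=4
i=1 t=16 v=8: → [10,20); WM=15; [0,10) fires=2
i=2 t=18 v=6: → [10,20); WM=17
i=3 t=21 v=7: → [20,30); WM=20; [10,20) fires=8
i=4 t=28 v=2: → [20,30); WM=27
i=5 t=28 v=6: → [20,30); WM=27
i=6 t=32 v=1: → [30,40); WM=31; [20,30) fires=7
i=7 t=34 v=5: → [30,40); WM=33
i=8 t=23 v=6: DROP (t<33-4); WM=33
i=9 t=38 v=2: → [30,40); WM=37
i=10 t=43 v=7: → [40,50); WM=42; [30,40) fires=5

[0,10)=2 [10,20)=8 [20,30)=7 [30,40)=5 [40,50)=7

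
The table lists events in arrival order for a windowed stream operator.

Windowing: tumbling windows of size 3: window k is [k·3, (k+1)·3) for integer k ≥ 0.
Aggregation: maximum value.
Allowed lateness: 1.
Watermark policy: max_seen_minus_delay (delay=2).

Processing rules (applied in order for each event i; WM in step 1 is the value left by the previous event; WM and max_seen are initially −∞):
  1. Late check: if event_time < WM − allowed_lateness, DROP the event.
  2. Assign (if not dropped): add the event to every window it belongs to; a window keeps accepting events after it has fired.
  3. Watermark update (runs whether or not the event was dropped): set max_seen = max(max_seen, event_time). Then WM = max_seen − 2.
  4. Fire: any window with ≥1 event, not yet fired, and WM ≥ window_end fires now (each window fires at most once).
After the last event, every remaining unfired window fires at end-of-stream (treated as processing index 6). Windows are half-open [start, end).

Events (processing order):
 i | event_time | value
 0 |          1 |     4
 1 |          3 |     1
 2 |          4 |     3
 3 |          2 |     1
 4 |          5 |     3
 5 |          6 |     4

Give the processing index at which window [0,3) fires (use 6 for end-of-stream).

i=0 t=1 v=4: → [0,3); WM=-1
i=1 t=3 v=1: → [3,6); WM=1
i=2 t=4 v=3: → [3,6); WM=2
i=3 t=2 v=1: → [0,3); WM=2
i=4 t=5 v=3: → [3,6); WM=3; [0,3) fires=4
i=5 t=6 v=4: → [6,9); WM=4

4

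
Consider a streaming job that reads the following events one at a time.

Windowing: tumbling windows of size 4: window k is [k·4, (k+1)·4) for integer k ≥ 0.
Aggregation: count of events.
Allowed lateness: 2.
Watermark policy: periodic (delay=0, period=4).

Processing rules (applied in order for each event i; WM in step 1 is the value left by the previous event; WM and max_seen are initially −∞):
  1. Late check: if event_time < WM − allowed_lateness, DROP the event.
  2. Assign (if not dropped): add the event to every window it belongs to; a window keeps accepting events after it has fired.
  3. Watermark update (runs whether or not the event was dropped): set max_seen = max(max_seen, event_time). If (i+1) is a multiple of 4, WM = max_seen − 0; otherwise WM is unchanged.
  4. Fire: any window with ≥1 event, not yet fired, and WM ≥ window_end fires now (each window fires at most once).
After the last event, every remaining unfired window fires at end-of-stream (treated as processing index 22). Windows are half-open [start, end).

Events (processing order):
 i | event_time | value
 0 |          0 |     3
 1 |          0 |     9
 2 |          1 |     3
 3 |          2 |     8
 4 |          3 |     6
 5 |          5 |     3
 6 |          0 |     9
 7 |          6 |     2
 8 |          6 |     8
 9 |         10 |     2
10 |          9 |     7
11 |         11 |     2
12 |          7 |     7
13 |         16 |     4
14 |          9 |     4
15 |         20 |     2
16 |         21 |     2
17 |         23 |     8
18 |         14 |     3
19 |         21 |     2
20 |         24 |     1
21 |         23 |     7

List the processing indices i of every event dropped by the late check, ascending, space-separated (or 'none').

i=0 t=0 v=3: → [0,4); WM=−∞
i=1 t=0 v=9: → [0,4); WM=−∞
i=2 t=1 v=3: → [0,4); WM=−∞
i=3 t=2 v=8: → [0,4); WM=2
i=4 t=3 v=6: → [0,4); WM=2
i=5 t=5 v=3: → [4,8); WM=2
i=6 t=0 v=9: → [0,4); WM=2
i=7 t=6 v=2: → [4,8); WM=6; [0,4) fires=6
i=8 t=6 v=8: → [4,8); WM=6
i=9 t=10 v=2: → [8,12); WM=6
i=10 t=9 v=7: → [8,12); WM=6
i=11 t=11 v=2: → [8,12); WM=11; [4,8) fires=3
i=12 t=7 v=7: DROP (t<11-2); WM=11
i=13 t=16 v=4: → [16,20); WM=11
i=14 t=9 v=4: → [8,12); WM=11
i=15 t=20 v=2: → [20,24); WM=20; [8,12) fires=4 [16,20) fires=1
i=16 t=21 v=2: → [20,24); WM=20
i=17 t=23 v=8: → [20,24); WM=20
i=18 t=14 v=3: DROP (t<20-2); WM=20
i=19 t=21 v=2: → [20,24); WM=23
i=20 t=24 v=1: → [24,28); WM=23
i=21 t=23 v=7: → [20,24); WM=23

12 18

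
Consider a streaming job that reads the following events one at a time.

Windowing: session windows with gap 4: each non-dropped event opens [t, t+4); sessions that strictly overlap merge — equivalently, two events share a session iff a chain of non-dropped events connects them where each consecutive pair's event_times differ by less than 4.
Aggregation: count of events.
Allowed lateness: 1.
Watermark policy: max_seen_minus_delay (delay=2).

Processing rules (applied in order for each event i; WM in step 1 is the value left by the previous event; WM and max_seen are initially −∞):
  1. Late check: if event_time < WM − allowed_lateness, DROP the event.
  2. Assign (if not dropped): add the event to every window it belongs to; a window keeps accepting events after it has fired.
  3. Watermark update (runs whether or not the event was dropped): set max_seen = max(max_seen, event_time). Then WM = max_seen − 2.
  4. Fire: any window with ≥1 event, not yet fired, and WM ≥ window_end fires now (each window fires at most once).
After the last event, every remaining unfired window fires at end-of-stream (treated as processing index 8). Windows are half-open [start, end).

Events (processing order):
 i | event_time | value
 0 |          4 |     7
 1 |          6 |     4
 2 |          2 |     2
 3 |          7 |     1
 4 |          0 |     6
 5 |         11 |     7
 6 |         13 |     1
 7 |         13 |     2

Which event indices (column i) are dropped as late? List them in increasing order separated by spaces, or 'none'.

i=0 t=4 v=7: → [4,8); WM=2
i=1 t=6 v=4: → [4,10); WM=4
i=2 t=2 v=2: DROP (t<4-1); WM=4
i=3 t=7 v=1: → [4,11); WM=5
i=4 t=0 v=6: DROP (t<5-1); WM=5
i=5 t=11 v=7: → [11,15); WM=9
i=6 t=13 v=1: → [11,17); WM=11
i=7 t=13 v=2: → [11,17); WM=11

2 4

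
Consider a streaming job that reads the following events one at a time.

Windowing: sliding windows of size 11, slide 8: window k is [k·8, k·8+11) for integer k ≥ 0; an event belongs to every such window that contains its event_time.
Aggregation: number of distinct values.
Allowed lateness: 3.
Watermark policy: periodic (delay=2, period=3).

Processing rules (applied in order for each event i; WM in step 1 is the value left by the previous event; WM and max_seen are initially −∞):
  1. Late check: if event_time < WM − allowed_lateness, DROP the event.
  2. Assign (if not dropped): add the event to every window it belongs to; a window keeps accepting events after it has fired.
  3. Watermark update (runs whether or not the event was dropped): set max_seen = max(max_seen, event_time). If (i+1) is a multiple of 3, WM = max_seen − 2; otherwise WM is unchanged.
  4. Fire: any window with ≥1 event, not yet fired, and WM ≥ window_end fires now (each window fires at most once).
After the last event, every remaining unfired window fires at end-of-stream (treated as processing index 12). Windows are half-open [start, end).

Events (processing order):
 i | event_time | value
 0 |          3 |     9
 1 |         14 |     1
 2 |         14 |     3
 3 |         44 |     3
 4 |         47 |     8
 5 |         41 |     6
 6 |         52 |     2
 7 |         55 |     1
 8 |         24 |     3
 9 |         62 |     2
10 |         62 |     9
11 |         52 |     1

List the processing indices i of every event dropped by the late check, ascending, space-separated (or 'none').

8

i=0 t=3 v=9: → [0,11); WM=−∞
i=1 t=14 v=1: → [8,19); WM=−∞
i=2 t=14 v=3: → [8,19); WM=12; [0,11) fires=1
i=3 t=44 v=3: → [40,51); WM=12
i=4 t=47 v=8: → [40,51); WM=12
i=5 t=41 v=6: → [40,51),[32,43); WM=45; [8,19) fires=2 [32,43) fires=1
i=6 t=52 v=2: → [48,59); WM=45
i=7 t=55 v=1: → [48,59); WM=45
i=8 t=24 v=3: DROP (t<45-3); WM=53; [40,51) fires=3
i=9 t=62 v=2: → [56,67); WM=53
i=10 t=62 v=9: → [56,67); WM=53
i=11 t=52 v=1: → [48,59); WM=60; [48,59) fires=2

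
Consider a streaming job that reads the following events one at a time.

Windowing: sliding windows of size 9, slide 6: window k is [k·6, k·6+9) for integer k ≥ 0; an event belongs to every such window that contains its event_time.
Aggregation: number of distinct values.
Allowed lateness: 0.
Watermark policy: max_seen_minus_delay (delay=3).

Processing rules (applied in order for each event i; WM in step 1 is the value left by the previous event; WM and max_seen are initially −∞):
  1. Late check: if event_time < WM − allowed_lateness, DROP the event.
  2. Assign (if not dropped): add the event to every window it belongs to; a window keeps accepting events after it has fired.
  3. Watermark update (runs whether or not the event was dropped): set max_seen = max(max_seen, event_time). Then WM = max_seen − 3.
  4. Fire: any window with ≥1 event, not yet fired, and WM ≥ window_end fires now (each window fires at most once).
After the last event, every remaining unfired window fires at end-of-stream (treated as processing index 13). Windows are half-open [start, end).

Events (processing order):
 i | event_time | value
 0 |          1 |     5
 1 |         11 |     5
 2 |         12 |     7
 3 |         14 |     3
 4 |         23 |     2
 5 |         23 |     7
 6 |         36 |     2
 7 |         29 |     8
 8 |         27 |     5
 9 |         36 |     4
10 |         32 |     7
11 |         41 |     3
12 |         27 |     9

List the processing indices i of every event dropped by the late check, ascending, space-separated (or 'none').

7 8 10 12

i=0 t=1 v=5: → [0,9); WM=-2
i=1 t=11 v=5: → [6,15); WM=8
i=2 t=12 v=7: → [12,21),[6,15); WM=9; [0,9) fires=1
i=3 t=14 v=3: → [12,21),[6,15); WM=11
i=4 t=23 v=2: → [18,27); WM=20; [6,15) fires=3
i=5 t=23 v=7: → [18,27); WM=20
i=6 t=36 v=2: → [36,45),[30,39); WM=33; [12,21) fires=2 [18,27) fires=2
i=7 t=29 v=8: DROP (t<33-0); WM=33
i=8 t=27 v=5: DROP (t<33-0); WM=33
i=9 t=36 v=4: → [36,45),[30,39); WM=33
i=10 t=32 v=7: DROP (t<33-0); WM=33
i=11 t=41 v=3: → [36,45); WM=38
i=12 t=27 v=9: DROP (t<38-0); WM=38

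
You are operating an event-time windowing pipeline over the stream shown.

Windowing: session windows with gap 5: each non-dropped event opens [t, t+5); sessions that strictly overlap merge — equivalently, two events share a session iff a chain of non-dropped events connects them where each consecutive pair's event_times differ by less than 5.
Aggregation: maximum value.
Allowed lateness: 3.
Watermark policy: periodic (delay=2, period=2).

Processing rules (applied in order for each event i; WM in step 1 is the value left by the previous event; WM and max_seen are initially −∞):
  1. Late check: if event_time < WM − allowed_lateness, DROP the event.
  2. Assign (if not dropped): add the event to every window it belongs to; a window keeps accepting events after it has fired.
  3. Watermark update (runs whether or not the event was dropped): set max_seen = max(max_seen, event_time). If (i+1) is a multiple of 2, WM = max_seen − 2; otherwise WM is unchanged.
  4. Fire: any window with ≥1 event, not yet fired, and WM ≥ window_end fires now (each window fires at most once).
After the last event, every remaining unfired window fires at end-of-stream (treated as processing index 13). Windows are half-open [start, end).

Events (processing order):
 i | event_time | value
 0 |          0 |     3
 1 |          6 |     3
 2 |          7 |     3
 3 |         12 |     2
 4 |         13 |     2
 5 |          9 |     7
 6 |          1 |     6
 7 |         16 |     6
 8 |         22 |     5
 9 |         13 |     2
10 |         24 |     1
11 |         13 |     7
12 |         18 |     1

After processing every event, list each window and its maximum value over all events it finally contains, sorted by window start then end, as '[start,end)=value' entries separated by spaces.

[0,5)=3 [6,21)=7 [22,29)=5

i=0 t=0 v=3: → [0,5); WM=−∞
i=1 t=6 v=3: → [6,11); WM=4
i=2 t=7 v=3: → [6,12); WM=4
i=3 t=12 v=2: → [12,17); WM=10
i=4 t=13 v=2: → [12,18); WM=10
i=5 t=9 v=7: → [6,18); WM=11
i=6 t=1 v=6: DROP (t<11-3); WM=11
i=7 t=16 v=6: → [6,21); WM=14
i=8 t=22 v=5: → [22,27); WM=14
i=9 t=13 v=2: → [6,21); WM=20
i=10 t=24 v=1: → [22,29); WM=20
i=11 t=13 v=7: DROP (t<20-3); WM=22
i=12 t=18 v=1: DROP (t<22-3); WM=22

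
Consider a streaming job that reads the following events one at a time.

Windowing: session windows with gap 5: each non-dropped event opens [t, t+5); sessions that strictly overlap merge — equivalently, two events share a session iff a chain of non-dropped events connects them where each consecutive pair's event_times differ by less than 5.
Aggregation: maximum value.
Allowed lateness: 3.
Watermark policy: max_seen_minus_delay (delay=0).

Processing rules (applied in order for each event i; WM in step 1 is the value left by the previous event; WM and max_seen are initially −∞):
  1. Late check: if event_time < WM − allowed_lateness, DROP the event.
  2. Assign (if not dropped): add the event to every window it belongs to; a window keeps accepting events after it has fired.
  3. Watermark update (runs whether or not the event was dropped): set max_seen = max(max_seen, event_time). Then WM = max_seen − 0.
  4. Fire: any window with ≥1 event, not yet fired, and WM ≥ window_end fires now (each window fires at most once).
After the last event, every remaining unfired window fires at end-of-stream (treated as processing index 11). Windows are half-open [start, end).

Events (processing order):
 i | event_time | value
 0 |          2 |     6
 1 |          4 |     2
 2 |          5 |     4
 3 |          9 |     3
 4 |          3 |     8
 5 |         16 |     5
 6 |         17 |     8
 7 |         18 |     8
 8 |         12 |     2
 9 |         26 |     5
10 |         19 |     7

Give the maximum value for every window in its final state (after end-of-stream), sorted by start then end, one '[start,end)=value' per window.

i=0 t=2 v=6: → [2,7); WM=2
i=1 t=4 v=2: → [2,9); WM=4
i=2 t=5 v=4: → [2,10); WM=5
i=3 t=9 v=3: → [2,14); WM=9
i=4 t=3 v=8: DROP (t<9-3); WM=9
i=5 t=16 v=5: → [16,21); WM=16
i=6 t=17 v=8: → [16,22); WM=17
i=7 t=18 v=8: → [16,23); WM=18
i=8 t=12 v=2: DROP (t<18-3); WM=18
i=9 t=26 v=5: → [26,31); WM=26
i=10 t=19 v=7: DROP (t<26-3); WM=26

[2,14)=6 [16,23)=8 [26,31)=5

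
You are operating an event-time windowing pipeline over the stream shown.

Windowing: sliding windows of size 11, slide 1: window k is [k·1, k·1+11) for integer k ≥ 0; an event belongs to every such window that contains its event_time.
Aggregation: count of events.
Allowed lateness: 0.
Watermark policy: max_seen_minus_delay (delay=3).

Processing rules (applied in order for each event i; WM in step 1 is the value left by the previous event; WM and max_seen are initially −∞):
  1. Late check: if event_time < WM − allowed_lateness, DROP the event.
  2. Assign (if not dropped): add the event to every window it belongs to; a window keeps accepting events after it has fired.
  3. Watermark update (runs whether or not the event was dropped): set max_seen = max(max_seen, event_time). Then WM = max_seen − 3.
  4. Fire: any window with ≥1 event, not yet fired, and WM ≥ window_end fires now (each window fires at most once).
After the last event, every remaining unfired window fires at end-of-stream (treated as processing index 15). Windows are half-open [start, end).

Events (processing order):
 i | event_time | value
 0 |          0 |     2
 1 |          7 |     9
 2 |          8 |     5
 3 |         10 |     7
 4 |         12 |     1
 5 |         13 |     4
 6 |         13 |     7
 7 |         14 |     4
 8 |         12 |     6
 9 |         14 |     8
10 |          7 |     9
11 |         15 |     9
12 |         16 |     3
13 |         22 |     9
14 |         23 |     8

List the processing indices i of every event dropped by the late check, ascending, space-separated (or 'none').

10

i=0 t=0 v=2: → [0,11); WM=-3
i=1 t=7 v=9: → [7,18),[6,17),[5,16),[4,15),[3,14),[2,13),[1,12),[0,11); WM=4
i=2 t=8 v=5: → [8,19),[7,18),[6,17),[5,16),[4,15),[3,14),[2,13),[1,12),[0,11); WM=5
i=3 t=10 v=7: → [10,21),[9,20),[8,19),[7,18),[6,17),[5,16),[4,15),[3,14),[2,13),[1,12),[0,11); WM=7
i=4 t=12 v=1: → [12,23),[11,22),[10,21),[9,20),[8,19),[7,18),[6,17),[5,16),[4,15),[3,14),[2,13); WM=9
i=5 t=13 v=4: → [13,24),[12,23),[11,22),[10,21),[9,20),[8,19),[7,18),[6,17),[5,16),[4,15),[3,14); WM=10
i=6 t=13 v=7: → [13,24),[12,23),[11,22),[10,21),[9,20),[8,19),[7,18),[6,17),[5,16),[4,15),[3,14); WM=10
i=7 t=14 v=4: → [14,25),[13,24),[12,23),[11,22),[10,21),[9,20),[8,19),[7,18),[6,17),[5,16),[4,15); WM=11; [0,11) fires=4
i=8 t=12 v=6: → [12,23),[11,22),[10,21),[9,20),[8,19),[7,18),[6,17),[5,16),[4,15),[3,14),[2,13); WM=11
i=9 t=14 v=8: → [14,25),[13,24),[12,23),[11,22),[10,21),[9,20),[8,19),[7,18),[6,17),[5,16),[4,15); WM=11
i=10 t=7 v=9: DROP (t<11-0); WM=11
i=11 t=15 v=9: → [15,26),[14,25),[13,24),[12,23),[11,22),[10,21),[9,20),[8,19),[7,18),[6,17),[5,16); WM=12; [1,12) fires=3
i=12 t=16 v=3: → [16,27),[15,26),[14,25),[13,24),[12,23),[11,22),[10,21),[9,20),[8,19),[7,18),[6,17); WM=13; [2,13) fires=5
i=13 t=22 v=9: → [22,33),[21,32),[20,31),[19,30),[18,29),[17,28),[16,27),[15,26),[14,25),[13,24),[12,23); WM=19; [3,14) fires=7 [4,15) fires=9 [5,16) fires=10 [6,17) fires=11 [7,18) fires=11 [8,19) fires=10
i=14 t=23 v=8: → [23,34),[22,33),[21,32),[20,31),[19,30),[18,29),[17,28),[16,27),[15,26),[14,25),[13,24); WM=20; [9,20) fires=9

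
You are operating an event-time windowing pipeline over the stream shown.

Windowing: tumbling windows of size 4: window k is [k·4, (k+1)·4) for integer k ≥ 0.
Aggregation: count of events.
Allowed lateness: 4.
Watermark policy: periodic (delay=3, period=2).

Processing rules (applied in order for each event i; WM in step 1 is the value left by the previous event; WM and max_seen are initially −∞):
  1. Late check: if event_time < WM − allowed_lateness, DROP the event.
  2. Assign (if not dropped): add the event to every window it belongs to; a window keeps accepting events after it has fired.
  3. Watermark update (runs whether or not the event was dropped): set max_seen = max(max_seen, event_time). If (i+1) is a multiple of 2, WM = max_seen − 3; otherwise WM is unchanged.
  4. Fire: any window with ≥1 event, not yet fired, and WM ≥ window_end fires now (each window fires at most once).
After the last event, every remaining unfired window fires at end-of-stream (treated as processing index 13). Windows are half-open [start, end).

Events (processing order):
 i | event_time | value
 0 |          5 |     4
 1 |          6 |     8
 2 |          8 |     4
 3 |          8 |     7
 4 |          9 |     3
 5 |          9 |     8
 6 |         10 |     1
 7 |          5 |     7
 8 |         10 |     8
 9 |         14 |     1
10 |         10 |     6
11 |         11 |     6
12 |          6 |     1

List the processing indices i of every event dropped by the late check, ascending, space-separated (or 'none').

12

i=0 t=5 v=4: → [4,8); WM=−∞
i=1 t=6 v=8: → [4,8); WM=3
i=2 t=8 v=4: → [8,12); WM=3
i=3 t=8 v=7: → [8,12); WM=5
i=4 t=9 v=3: → [8,12); WM=5
i=5 t=9 v=8: → [8,12); WM=6
i=6 t=10 v=1: → [8,12); WM=6
i=7 t=5 v=7: → [4,8); WM=7
i=8 t=10 v=8: → [8,12); WM=7
i=9 t=14 v=1: → [12,16); WM=11; [4,8) fires=3
i=10 t=10 v=6: → [8,12); WM=11
i=11 t=11 v=6: → [8,12); WM=11
i=12 t=6 v=1: DROP (t<11-4); WM=11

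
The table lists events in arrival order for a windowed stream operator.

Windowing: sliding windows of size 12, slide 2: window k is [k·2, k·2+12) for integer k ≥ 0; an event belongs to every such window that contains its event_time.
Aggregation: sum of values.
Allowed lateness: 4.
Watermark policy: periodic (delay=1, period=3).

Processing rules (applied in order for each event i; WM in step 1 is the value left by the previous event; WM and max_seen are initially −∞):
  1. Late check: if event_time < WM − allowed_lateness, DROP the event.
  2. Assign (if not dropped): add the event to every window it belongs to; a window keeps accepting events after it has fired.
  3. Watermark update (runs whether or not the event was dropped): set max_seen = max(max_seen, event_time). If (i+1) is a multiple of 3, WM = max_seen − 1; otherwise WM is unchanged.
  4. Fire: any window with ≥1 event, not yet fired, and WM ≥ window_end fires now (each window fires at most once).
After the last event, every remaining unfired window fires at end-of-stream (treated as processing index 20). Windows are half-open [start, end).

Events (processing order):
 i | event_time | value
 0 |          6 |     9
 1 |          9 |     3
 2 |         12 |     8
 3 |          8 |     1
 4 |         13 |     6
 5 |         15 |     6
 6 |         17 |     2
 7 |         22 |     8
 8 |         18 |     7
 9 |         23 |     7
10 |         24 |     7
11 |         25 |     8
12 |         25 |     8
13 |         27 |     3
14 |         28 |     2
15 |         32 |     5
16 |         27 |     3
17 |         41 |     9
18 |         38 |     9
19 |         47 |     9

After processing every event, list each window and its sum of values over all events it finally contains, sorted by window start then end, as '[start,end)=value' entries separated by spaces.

[0,12)=13 [2,14)=27 [4,16)=33 [6,18)=35 [8,20)=33 [10,22)=29 [12,24)=44 [14,26)=53 [16,28)=53 [18,30)=53 [20,32)=46 [22,34)=51 [24,36)=36 [26,38)=13 [28,40)=16 [30,42)=23 [32,44)=23 [34,46)=18 [36,48)=27 [38,50)=27 [40,52)=18 [42,54)=9 [44,56)=9 [46,58)=9

i=0 t=6 v=9: → [6,18),[4,16),[2,14),[0,12); WM=−∞
i=1 t=9 v=3: → [8,20),[6,18),[4,16),[2,14),[0,12); WM=−∞
i=2 t=12 v=8: → [12,24),[10,22),[8,20),[6,18),[4,16),[2,14); WM=11
i=3 t=8 v=1: → [8,20),[6,18),[4,16),[2,14),[0,12); WM=11
i=4 t=13 v=6: → [12,24),[10,22),[8,20),[6,18),[4,16),[2,14); WM=11
i=5 t=15 v=6: → [14,26),[12,24),[10,22),[8,20),[6,18),[4,16); WM=14; [0,12) fires=13 [2,14) fires=27
i=6 t=17 v=2: → [16,28),[14,26),[12,24),[10,22),[8,20),[6,18); WM=14
i=7 t=22 v=8: → [22,34),[20,32),[18,30),[16,28),[14,26),[12,24); WM=14
i=8 t=18 v=7: → [18,30),[16,28),[14,26),[12,24),[10,22),[8,20); WM=21; [4,16) fires=33 [6,18) fires=35 [8,20) fires=33
i=9 t=23 v=7: → [22,34),[20,32),[18,30),[16,28),[14,26),[12,24); WM=21
i=10 t=24 v=7: → [24,36),[22,34),[20,32),[18,30),[16,28),[14,26); WM=21
i=11 t=25 v=8: → [24,36),[22,34),[20,32),[18,30),[16,28),[14,26); WM=24; [10,22) fires=29 [12,24) fires=44
i=12 t=25 v=8: → [24,36),[22,34),[20,32),[18,30),[16,28),[14,26); WM=24
i=13 t=27 v=3: → [26,38),[24,36),[22,34),[20,32),[18,30),[16,28); WM=24
i=14 t=28 v=2: → [28,40),[26,38),[24,36),[22,34),[20,32),[18,30); WM=27; [14,26) fires=53
i=15 t=32 v=5: → [32,44),[30,42),[28,40),[26,38),[24,36),[22,34); WM=27
i=16 t=27 v=3: → [26,38),[24,36),[22,34),[20,32),[18,30),[16,28); WM=27
i=17 t=41 v=9: → [40,52),[38,50),[36,48),[34,46),[32,44),[30,42); WM=40; [16,28) fires=53 [18,30) fires=53 [20,32) fires=46 [22,34) fires=51 [24,36) fires=36 [26,38) fires=13 [28,40) fires=7
i=18 t=38 v=9: → [38,50),[36,48),[34,46),[32,44),[30,42),[28,40); WM=40
i=19 t=47 v=9: → [46,58),[44,56),[42,54),[40,52),[38,50),[36,48); WM=40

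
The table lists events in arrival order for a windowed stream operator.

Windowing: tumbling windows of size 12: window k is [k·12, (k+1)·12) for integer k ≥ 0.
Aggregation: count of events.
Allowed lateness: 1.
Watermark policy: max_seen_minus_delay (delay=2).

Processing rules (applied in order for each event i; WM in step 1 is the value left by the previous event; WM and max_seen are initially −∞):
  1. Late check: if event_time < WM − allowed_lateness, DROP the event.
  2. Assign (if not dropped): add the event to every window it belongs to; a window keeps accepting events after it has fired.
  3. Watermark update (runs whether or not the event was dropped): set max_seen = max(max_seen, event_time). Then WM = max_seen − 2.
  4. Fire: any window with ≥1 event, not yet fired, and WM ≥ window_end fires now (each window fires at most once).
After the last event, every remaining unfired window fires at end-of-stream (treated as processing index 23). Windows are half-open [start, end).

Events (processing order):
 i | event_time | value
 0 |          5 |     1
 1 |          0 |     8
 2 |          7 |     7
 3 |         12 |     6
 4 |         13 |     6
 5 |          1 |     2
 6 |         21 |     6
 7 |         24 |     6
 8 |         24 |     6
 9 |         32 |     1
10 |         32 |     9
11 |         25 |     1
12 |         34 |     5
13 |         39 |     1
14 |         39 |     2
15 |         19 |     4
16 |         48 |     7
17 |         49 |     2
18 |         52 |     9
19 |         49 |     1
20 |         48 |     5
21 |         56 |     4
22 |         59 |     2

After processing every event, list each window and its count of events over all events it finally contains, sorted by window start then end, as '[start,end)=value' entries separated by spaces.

[0,12)=2 [12,24)=3 [24,36)=5 [36,48)=2 [48,60)=6

i=0 t=5 v=1: → [0,12); WM=3
i=1 t=0 v=8: DROP (t<3-1); WM=3
i=2 t=7 v=7: → [0,12); WM=5
i=3 t=12 v=6: → [12,24); WM=10
i=4 t=13 v=6: → [12,24); WM=11
i=5 t=1 v=2: DROP (t<11-1); WM=11
i=6 t=21 v=6: → [12,24); WM=19; [0,12) fires=2
i=7 t=24 v=6: → [24,36); WM=22
i=8 t=24 v=6: → [24,36); WM=22
i=9 t=32 v=1: → [24,36); WM=30; [12,24) fires=3
i=10 t=32 v=9: → [24,36); WM=30
i=11 t=25 v=1: DROP (t<30-1); WM=30
i=12 t=34 v=5: → [24,36); WM=32
i=13 t=39 v=1: → [36,48); WM=37; [24,36) fires=5
i=14 t=39 v=2: → [36,48); WM=37
i=15 t=19 v=4: DROP (t<37-1); WM=37
i=16 t=48 v=7: → [48,60); WM=46
i=17 t=49 v=2: → [48,60); WM=47
i=18 t=52 v=9: → [48,60); WM=50; [36,48) fires=2
i=19 t=49 v=1: → [48,60); WM=50
i=20 t=48 v=5: DROP (t<50-1); WM=50
i=21 t=56 v=4: → [48,60); WM=54
i=22 t=59 v=2: → [48,60); WM=57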